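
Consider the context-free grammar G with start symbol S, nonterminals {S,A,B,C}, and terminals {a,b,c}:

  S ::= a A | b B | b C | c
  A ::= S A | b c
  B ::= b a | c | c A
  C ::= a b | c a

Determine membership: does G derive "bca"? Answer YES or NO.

Convert to CNF:
  S -> T0 B | T0 C | T2 A | c
  A -> S A | T0 T1
  B -> T0 T2 | T1 A | c
  C -> T1 T2 | T2 T0
  T0 -> b
  T1 -> c
  T2 -> a

CYK fill:
  [0..0]={T0}  "b"  orig:{}
  [1..1]={B,S,T1}  "c"  orig:{B,S}
  [2..2]={T2}  "a"  orig:{}
  [0..1]={A,S}  "bc"
  [1..2]={C}  "ca"
  [0..2]={S}  "bca"

S ∈ T[0,2] ⇒ YES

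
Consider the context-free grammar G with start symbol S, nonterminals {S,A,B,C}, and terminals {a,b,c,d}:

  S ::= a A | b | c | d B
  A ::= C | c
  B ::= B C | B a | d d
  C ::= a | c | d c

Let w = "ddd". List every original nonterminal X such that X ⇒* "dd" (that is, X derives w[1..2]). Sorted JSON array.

Convert to CNF:
  S -> T0 B | T2 A | b | c
  A -> T0 T1 | a | c
  B -> B C | B T2 | T0 T0
  C -> T0 T1 | a | c
  T0 -> d
  T1 -> c
  T2 -> a

CYK table (by increasing span) — only the sub-triangle for w[1..2]:
  [1..1]={T0}  "d"  orig:{}
  [2..2]={T0}  "d"  orig:{}
  [1..2]={B}  "dd"

Original NTs in T[1,2] deriving "dd": ["B"]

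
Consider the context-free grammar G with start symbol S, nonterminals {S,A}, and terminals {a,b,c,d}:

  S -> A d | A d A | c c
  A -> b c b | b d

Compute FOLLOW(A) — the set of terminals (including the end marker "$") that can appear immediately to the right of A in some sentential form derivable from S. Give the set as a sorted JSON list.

FIRST sets, iterate to fixpoint:
round 1:
  A via A→b c b: +{b}
  S via S→A d: +{b}
  S via S→c c: +{c}
  FIRST(S)={b,c}  FIRST(A)={b}
round 2: done
  FIRST(S)={b,c}  FIRST(A)={b}

Compute FOLLOW by fixpoint:
seed FOLLOW(S) with $
pass 1:
  S→A d: FOLLOW(A) ⊇ FIRST(d) = {d}; new: +{d}
  S→A d A: FOLLOW(A) ⊇ FOLLOW(S) ⊇ {$}; new: +{$}
  FOLLOW[S]={$}  FOLLOW[A]={$,d}
pass 2: — fixpoint
  FOLLOW[S]={$}  FOLLOW[A]={$,d}

FOLLOW(A) = ["$", "d"]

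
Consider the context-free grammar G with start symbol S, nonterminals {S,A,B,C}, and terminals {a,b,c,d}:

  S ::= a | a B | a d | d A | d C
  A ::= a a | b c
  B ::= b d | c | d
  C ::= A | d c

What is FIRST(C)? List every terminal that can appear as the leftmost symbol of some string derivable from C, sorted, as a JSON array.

FIRST iteration:
pass 1:
  A via A→a a: +{a}
  A via A→b c: +{b}
  B via B→b d: +{b}
  B via B→c: +{c}
  B via B→d: +{d}
  C via C→A: +{a,b}
  C via C→d c: +{d}
  S via S→a: +{a}
  S via S→d A: +{d}
  FIRST(S)={a,d}  FIRST(A)={a,b}  FIRST(B)={b,c,d}  FIRST(C)={a,b,d}
pass 2: (stable)
  FIRST(S)={a,d}  FIRST(A)={a,b}  FIRST(B)={b,c,d}  FIRST(C)={a,b,d}

FIRST(C) = ["a", "b", "d"]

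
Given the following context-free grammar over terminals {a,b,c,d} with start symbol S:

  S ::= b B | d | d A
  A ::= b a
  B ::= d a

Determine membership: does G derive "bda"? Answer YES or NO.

CNF form of G:
  S -> T0 B | T2 A | d
  A -> T0 T1
  B -> T2 T1
  T0 -> b
  T1 -> a
  T2 -> d

CYK table (by increasing span):
  T[0,0] 'b' = {T0}  orig:{}
  T[1,1] 'd' = {S,T2}  orig:{S}
  T[2,2] 'a' = {T1}  orig:{}
  T[0,1] 'bd' = ∅
  T[1,2] 'da' = {B}
  T[0,2] 'bda' = {S}

S ∈ T[0,2] ⇒ YES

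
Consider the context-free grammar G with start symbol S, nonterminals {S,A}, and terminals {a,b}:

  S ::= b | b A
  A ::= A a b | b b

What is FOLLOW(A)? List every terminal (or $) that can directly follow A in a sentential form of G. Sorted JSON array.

FIRST iteration:
iter 1:
  A via A→b b: +{b}
  S via S→b: +{b}
  FIRST[S]={b}  FIRST[A]={b}
iter 2: (stable)
  FIRST[S]={b}  FIRST[A]={b}

Compute FOLLOW by fixpoint:
initialize: $ ∈ FOLLOW(S)
pass 1:
  A→A a b: FOLLOW(A) ⊇ FIRST(a) = {a}; new: +{a}
  S→b A: FOLLOW(A) ⊇ FOLLOW(S) ⊇ {$}; new: +{$}
  FOLLOW[S]={$}  FOLLOW[A]={$,a}
pass 2: — fixpoint
  FOLLOW[S]={$}  FOLLOW[A]={$,a}

FOLLOW(A) = ["$", "a"]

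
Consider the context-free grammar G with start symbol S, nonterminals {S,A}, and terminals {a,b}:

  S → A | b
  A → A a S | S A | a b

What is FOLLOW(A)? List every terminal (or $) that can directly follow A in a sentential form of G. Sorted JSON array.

Compute FIRST by fixpoint:
round 1:
  A via A→a b: +{a}
  S via S→A: +{a}
  S via S→b: +{b}
  FIRST[S]={a,b}  FIRST[A]={a}
round 2:
  A via A→S A: +{b}
  FIRST[S]={a,b}  FIRST[A]={a,b}
round 3: (stable)
  FIRST[S]={a,b}  FIRST[A]={a,b}

Compute FOLLOW by fixpoint:
initialize: $ ∈ FOLLOW(S)
[1]
  A→A a S: FOLLOW(A) ⊇ FIRST(a) = {a}; new: +{a}
  A→A a S: FOLLOW(S) ⊇ FOLLOW(A) ⊇ {a}; new: +{a}
  A→S A: FOLLOW(S) ⊇ FIRST(A) = {a,b}; new: +{b}
  S→A: FOLLOW(A) ⊇ FOLLOW(S) ⊇ {$,a,b}; new: +{$,b}
  FOLLOW[S]={$,a,b}  FOLLOW[A]={$,a,b}
[2] — fixpoint
  FOLLOW[S]={$,a,b}  FOLLOW[A]={$,a,b}

FOLLOW(A) = ["$", "a", "b"]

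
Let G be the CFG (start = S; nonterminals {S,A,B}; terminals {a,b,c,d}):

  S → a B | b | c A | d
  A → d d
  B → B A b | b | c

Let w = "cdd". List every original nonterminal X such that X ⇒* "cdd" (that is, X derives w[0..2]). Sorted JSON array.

CNF form of G:
  S -> T2 B | T3 A | b | d
  A -> T0 T0
  B -> B X4 | b | c
  T0 -> d
  T1 -> b
  T2 -> a
  T3 -> c
  X4 -> A T1

Fill CYK table bottom-up, restricted to cells inside w[0..2]:
  [0..0]={B,T3}  "c"  orig:{B}
  [1..1]={S,T0}  "d"  orig:{S}
  [2..2]={S,T0}  "d"  orig:{S}
  [0..1]=∅  "cd"
  [1..2]={A}  "dd"
  [0..2]={S}  "cdd"

Original NTs in T[0,2] deriving "cdd": ["S"]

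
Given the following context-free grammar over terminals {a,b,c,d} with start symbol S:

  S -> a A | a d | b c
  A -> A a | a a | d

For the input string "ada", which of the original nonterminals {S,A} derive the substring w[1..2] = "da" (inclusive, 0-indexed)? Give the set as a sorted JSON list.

Convert to CNF:
  S -> T0 A | T0 T1 | T2 T3
  A -> A T0 | T0 T0 | d
  T0 -> a
  T1 -> d
  T2 -> b
  T3 -> c

Fill CYK table bottom-up — only the sub-triangle for w[1..2]:
  cell(1,1) d: {A,T1}  orig:{A}
  cell(2,2) a: {T0}  orig:{}
  cell(1,2) da: {A}

Original NTs in T[1,2] deriving "da": ["A"]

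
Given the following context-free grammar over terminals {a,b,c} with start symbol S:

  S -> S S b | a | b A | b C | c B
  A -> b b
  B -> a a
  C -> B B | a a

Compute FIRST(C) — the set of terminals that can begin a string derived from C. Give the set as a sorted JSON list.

FIRST iteration:
iter 1:
  A via A→b b: +{b}
  B via B→a a: +{a}
  C via C→B B: +{a}
  S via S→a: +{a}
  S via S→b A: +{b}
  S via S→c B: +{c}
  FIRST[S]={a,b,c}  FIRST[A]={b}  FIRST[B]={a}  FIRST[C]={a}
iter 2: (stable)
  FIRST[S]={a,b,c}  FIRST[A]={b}  FIRST[B]={a}  FIRST[C]={a}

FIRST(C) = ["a"]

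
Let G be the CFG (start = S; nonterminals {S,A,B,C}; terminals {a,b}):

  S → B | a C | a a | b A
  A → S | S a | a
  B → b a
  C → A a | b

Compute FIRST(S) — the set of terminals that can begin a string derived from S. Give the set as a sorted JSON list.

FIRST iteration:
[1]
  A via A→a: +{a}
  B via B→b a: +{b}
  C via C→A a: +{a}
  C via C→b: +{b}
  S via S→B: +{b}
  S via S→a C: +{a}
  FIRST[S]={a,b}  FIRST[A]={a}  FIRST[B]={b}  FIRST[C]={a,b}
[2]
  A via A→S: +{b}
  FIRST[S]={a,b}  FIRST[A]={a,b}  FIRST[B]={b}  FIRST[C]={a,b}
[3] — fixpoint
  FIRST[S]={a,b}  FIRST[A]={a,b}  FIRST[B]={b}  FIRST[C]={a,b}

FIRST(S) = ["a", "b"]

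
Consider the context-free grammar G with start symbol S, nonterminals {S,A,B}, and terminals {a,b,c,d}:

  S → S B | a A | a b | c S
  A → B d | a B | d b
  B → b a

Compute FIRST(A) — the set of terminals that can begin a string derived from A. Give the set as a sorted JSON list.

FIRST iteration:
[1]
  A via A→a B: +{a}
  A via A→d b: +{d}
  B via B→b a: +{b}
  S via S→a A: +{a}
  S via S→c S: +{c}
  S: {a,c}  A: {a,d}  B: {b}
[2]
  A via A→B d: +{b}
  S: {a,c}  A: {a,b,d}  B: {b}
[3] (no change)
  S: {a,c}  A: {a,b,d}  B: {b}

FIRST(A) = ["a", "b", "d"]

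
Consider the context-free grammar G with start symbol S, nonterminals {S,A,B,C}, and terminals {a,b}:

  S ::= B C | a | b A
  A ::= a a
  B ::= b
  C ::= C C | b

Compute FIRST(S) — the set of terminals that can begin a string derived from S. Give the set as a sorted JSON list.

FIRST sets, iterate to fixpoint:
pass 1:
  A via A→a a: +{a}
  B via B→b: +{b}
  C via C→b: +{b}
  S via S→B C: +{b}
  S via S→a: +{a}
  FIRST(S)={a,b}  FIRST(A)={a}  FIRST(B)={b}  FIRST(C)={b}
pass 2: done
  FIRST(S)={a,b}  FIRST(A)={a}  FIRST(B)={b}  FIRST(C)={b}

FIRST(S) = ["a", "b"]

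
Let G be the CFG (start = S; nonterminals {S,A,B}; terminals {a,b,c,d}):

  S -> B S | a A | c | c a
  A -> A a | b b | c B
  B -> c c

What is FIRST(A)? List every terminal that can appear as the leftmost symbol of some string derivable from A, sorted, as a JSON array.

FIRST sets, iterate to fixpoint:
round 1:
  A via A→b b: +{b}
  A via A→c B: +{c}
  B via B→c c: +{c}
  S via S→B S: +{c}
  S via S→a A: +{a}
  S: {a,c}  A: {b,c}  B: {c}
round 2: (stable)
  S: {a,c}  A: {b,c}  B: {c}

FIRST(A) = ["b", "c"]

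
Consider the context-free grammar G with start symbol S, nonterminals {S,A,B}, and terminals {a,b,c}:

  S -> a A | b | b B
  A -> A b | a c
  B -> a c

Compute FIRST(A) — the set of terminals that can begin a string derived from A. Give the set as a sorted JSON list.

FIRST sets, iterate to fixpoint:
iter 1:
  A via A→a c: +{a}
  B via B→a c: +{a}
  S via S→a A: +{a}
  S via S→b: +{b}
  S: {a,b}  A: {a}  B: {a}
iter 2: (stable)
  S: {a,b}  A: {a}  B: {a}

FIRST(A) = ["a"]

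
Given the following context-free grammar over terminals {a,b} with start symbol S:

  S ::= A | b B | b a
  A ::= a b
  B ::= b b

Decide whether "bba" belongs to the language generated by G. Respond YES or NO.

Convert to CNF:
  S -> T0 T1 | T1 B | T1 T0
  A -> T0 T1
  B -> T1 T1
  T0 -> a
  T1 -> b

CYK fill:
  [0..0]={T1}  "b"  orig:{}
  [1..1]={T1}  "b"  orig:{}
  [2..2]={T0}  "a"  orig:{}
  [0..1]={B}  "bb"
  [1..2]={S}  "ba"
  [0..2]=∅  "bba"

S ∉ T[0,2] ⇒ NO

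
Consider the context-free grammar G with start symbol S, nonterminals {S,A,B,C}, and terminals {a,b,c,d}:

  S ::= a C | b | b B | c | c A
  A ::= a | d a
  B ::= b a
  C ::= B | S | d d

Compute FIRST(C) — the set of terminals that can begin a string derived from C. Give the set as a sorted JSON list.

FIRST sets, iterate to fixpoint:
round 1:
  A via A→a: +{a}
  A via A→d a: +{d}
  B via B→b a: +{b}
  C via C→B: +{b}
  C via C→d d: +{d}
  S via S→a C: +{a}
  S via S→b: +{b}
  S via S→c: +{c}
  FIRST[S]={a,b,c}  FIRST[A]={a,d}  FIRST[B]={b}  FIRST[C]={b,d}
round 2:
  C via C→S: +{a,c}
  FIRST[S]={a,b,c}  FIRST[A]={a,d}  FIRST[B]={b}  FIRST[C]={a,b,c,d}
round 3: (no change)
  FIRST[S]={a,b,c}  FIRST[A]={a,d}  FIRST[B]={b}  FIRST[C]={a,b,c,d}

FIRST(C) = ["a", "b", "c", "d"]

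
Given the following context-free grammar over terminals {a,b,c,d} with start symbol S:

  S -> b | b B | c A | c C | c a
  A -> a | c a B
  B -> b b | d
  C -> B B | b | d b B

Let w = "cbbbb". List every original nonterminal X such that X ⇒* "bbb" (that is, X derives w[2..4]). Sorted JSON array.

CNF form of G:
  S -> T0 A | T0 C | T0 T1 | T2 B | b
  A -> T0 X4 | a
  B -> T2 T2 | d
  C -> B B | T3 X5 | b
  T0 -> c
  T1 -> a
  T2 -> b
  T3 -> d
  X4 -> T1 B
  X5 -> T2 B

CYK table (by increasing span) — only the sub-triangle for w[2..4]:
  cell(2,2) b: {C,S,T2}  orig:{C,S}
  cell(3,3) b: {C,S,T2}  orig:{C,S}
  cell(4,4) b: {C,S,T2}  orig:{C,S}
  cell(2,3) bb: {B}
  cell(3,4) bb: {B}
  cell(2,4) bbb: {S,X5}  orig:{S}

Original NTs in T[2,4] deriving "bbb": ["S"]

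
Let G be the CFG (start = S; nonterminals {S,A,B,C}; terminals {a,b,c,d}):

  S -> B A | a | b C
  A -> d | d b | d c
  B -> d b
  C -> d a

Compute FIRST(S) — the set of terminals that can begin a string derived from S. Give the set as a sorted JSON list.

Compute FIRST by fixpoint:
pass 1:
  A via A→d: +{d}
  B via B→d b: +{d}
  C via C→d a: +{d}
  S via S→B A: +{d}
  S via S→a: +{a}
  S via S→b C: +{b}
  FIRST(S)={a,b,d}  FIRST(A)={d}  FIRST(B)={d}  FIRST(C)={d}
pass 2: — fixpoint
  FIRST(S)={a,b,d}  FIRST(A)={d}  FIRST(B)={d}  FIRST(C)={d}

FIRST(S) = ["a", "b", "d"]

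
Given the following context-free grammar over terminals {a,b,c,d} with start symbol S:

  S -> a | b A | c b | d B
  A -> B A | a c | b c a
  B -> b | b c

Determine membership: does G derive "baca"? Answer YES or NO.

CNF form of G:
  S -> T1 T2 | T2 A | T3 B | a
  A -> B A | T0 T1 | T2 X4
  B -> T2 T1 | b
  T0 -> a
  T1 -> c
  T2 -> b
  T3 -> d
  X4 -> T1 T0

CYK fill:
  cell(0,0) b: {B,T2}  orig:{B}
  cell(1,1) a: {S,T0}  orig:{S}
  cell(2,2) c: {T1}  orig:{}
  cell(3,3) a: {S,T0}  orig:{S}
  cell(0,1) ba: ∅
  cell(1,2) ac: {A}
  cell(2,3) ca: {X4}  orig:{}
  cell(0,2) bac: {A,S}
  cell(1,3) aca: ∅
  cell(0,3) baca: ∅

S ∉ T[0,3] ⇒ NO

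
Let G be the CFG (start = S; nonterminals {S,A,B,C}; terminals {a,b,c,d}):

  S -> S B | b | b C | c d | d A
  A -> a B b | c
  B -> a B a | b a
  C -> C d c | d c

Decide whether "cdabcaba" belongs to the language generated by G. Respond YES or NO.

CNF form of G:
  S -> S B | T1 C | T2 A | T3 T2 | b
  A -> T0 X4 | c
  B -> T0 X5 | T1 T0
  C -> C X6 | T2 T3
  T0 -> a
  T1 -> b
  T2 -> d
  T3 -> c
  X4 -> B T1
  X5 -> B T0
  X6 -> T2 T3

Fill CYK table bottom-up:
  [0..0]={A,T3}  "c"  orig:{A}
  [1..1]={T2}  "d"  orig:{}
  [2..2]={T0}  "a"  orig:{}
  [3..3]={S,T1}  "b"  orig:{S}
  [4..4]={A,T3}  "c"  orig:{A}
  [5..5]={T0}  "a"  orig:{}
  [6..6]={S,T1}  "b"  orig:{S}
  [7..7]={T0}  "a"  orig:{}
  [0..1]={S}  "cd"
  [1..2]=∅  "da"
  [2..3]=∅  "ab"
  [3..4]=∅  "bc"
  [4..5]=∅  "ca"
  [5..6]=∅  "ab"
  [6..7]={B}  "ba"
  [0..2]=∅  "cda"
  [1..3]=∅  "dab"
  [2..4]=∅  "abc"
  [3..5]=∅  "bca"
  [4..6]=∅  "cab"
  [5..7]=∅  "aba"
  [0..3]=∅  "cdab"
  [1..4]=∅  "dabc"
  [2..5]=∅  "abca"
  [3..6]=∅  "bcab"
  [4..7]=∅  "caba"
  [0..4]=∅  "cdabc"
  [1..5]=∅  "dabca"
  [2..6]=∅  "abcab"
  [3..7]=∅  "bcaba"
  [0..5]=∅  "cdabca"
  [1..6]=∅  "dabcab"
  [2..7]=∅  "abcaba"
  [0..6]=∅  "cdabcab"
  [1..7]=∅  "dabcaba"
  [0..7]=∅  "cdabcaba"

S ∉ T[0,7] ⇒ NO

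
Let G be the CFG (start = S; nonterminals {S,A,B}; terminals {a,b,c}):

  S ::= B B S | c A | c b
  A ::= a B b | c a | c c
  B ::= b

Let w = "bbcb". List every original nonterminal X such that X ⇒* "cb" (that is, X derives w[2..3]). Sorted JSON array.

CNF form of G:
  S -> B X4 | T2 A | T2 T1
  A -> T0 X3 | T2 T0 | T2 T2
  B -> b
  T0 -> a
  T1 -> b
  T2 -> c
  X3 -> B T1
  X4 -> B S

CYK table (by increasing span) (cells [i..j] with 2 ≤ i ≤ j ≤ 3 only):
  [2..2]={T2}  "c"  orig:{}
  [3..3]={B,T1}  "b"  orig:{B}
  [2..3]={S}  "cb"

Original NTs in T[2,3] deriving "cb": ["S"]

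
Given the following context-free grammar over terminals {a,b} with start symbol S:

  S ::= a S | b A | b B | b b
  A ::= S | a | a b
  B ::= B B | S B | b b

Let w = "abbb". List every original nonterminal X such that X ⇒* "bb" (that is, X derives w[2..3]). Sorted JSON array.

Convert to CNF:
  S -> T0 S | T1 A | T1 B | T1 T1
  A -> T0 S | T0 T1 | T1 A | T1 B | T1 T1 | a
  B -> B B | S B | T1 T1
  T0 -> a
  T1 -> b

CYK table (by increasing span) (cells [i..j] with 2 ≤ i ≤ j ≤ 3 only):
  cell(2,2) b: {T1}  orig:{}
  cell(3,3) b: {T1}  orig:{}
  cell(2,3) bb: {A,B,S}

Original NTs in T[2,3] deriving "bb": ["A", "B", "S"]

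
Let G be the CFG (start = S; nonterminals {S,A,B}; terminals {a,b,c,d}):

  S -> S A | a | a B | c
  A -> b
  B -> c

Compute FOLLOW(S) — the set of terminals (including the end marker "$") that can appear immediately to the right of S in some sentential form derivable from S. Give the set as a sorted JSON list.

Compute FIRST by fixpoint:
iter 1:
  A via A→b: +{b}
  B via B→c: +{c}
  S via S→a: +{a}
  S via S→c: +{c}
  FIRST(S)={a,c}  FIRST(A)={b}  FIRST(B)={c}
iter 2: done
  FIRST(S)={a,c}  FIRST(A)={b}  FIRST(B)={c}

Compute FOLLOW by fixpoint:
FOLLOW(S) := {$}
pass 1:
  S→S A: FOLLOW(S) ⊇ FIRST(A) = {b}; new: +{b}
  S→S A: FOLLOW(A) ⊇ FOLLOW(S) ⊇ {$,b}; new: +{$,b}
  S→a B: FOLLOW(B) ⊇ FOLLOW(S) ⊇ {$,b}; new: +{$,b}
  FOLLOW[S]={$,b}  FOLLOW[A]={$,b}  FOLLOW[B]={$,b}
pass 2: — fixpoint
  FOLLOW[S]={$,b}  FOLLOW[A]={$,b}  FOLLOW[B]={$,b}

FOLLOW(S) = ["$", "b"]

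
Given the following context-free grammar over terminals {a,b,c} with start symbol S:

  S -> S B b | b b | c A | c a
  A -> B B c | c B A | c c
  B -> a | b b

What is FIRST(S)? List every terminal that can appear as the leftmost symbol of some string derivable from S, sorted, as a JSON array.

FIRST sets, iterate to fixpoint:
iter 1:
  A via A→c B A: +{c}
  B via B→a: +{a}
  B via B→b b: +{b}
  S via S→b b: +{b}
  S via S→c A: +{c}
  S: {b,c}  A: {c}  B: {a,b}
iter 2:
  A via A→B B c: +{a,b}
  S: {b,c}  A: {a,b,c}  B: {a,b}
iter 3: (no change)
  S: {b,c}  A: {a,b,c}  B: {a,b}

FIRST(S) = ["b", "c"]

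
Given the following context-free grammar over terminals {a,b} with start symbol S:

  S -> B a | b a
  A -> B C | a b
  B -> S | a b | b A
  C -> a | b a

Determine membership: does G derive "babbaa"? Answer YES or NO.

CNF form of G:
  S -> B T0 | T1 T0
  A -> B C | T0 T1
  B -> B T0 | T0 T1 | T1 A | T1 T0
  C -> T1 T0 | a
  T0 -> a
  T1 -> b

Fill CYK table bottom-up:
  T[0,0] 'b' = {T1}  orig:{}
  T[1,1] 'a' = {C,T0}  orig:{C}
  T[2,2] 'b' = {T1}  orig:{}
  T[3,3] 'b' = {T1}  orig:{}
  T[4,4] 'a' = {C,T0}  orig:{C}
  T[5,5] 'a' = {C,T0}  orig:{C}
  T[0,1] 'ba' = {B,C,S}
  T[1,2] 'ab' = {A,B}
  T[2,3] 'bb' = ∅
  T[3,4] 'ba' = {B,C,S}
  T[4,5] 'aa' = ∅
  T[0,2] 'bab' = {B}
  T[1,3] 'abb' = ∅
  T[2,4] 'bba' = ∅
  T[3,5] 'baa' = {A,B,S}
  T[0,3] 'babb' = ∅
  T[1,4] 'abba' = {A}
  T[2,5] 'bbaa' = {B}
  T[0,4] 'babba' = {A,B}
  T[1,5] 'abbaa' = ∅
  T[0,5] 'babbaa' = {A,B,S}

S ∈ T[0,5] ⇒ YES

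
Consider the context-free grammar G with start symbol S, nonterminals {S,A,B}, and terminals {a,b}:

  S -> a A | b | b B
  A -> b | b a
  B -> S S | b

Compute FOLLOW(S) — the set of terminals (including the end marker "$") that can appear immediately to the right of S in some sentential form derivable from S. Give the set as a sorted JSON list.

FIRST sets, iterate to fixpoint:
[1]
  A via A→b: +{b}
  B via B→b: +{b}
  S via S→a A: +{a}
  S via S→b: +{b}
  S: {a,b}  A: {b}  B: {b}
[2]
  B via B→S S: +{a}
  S: {a,b}  A: {b}  B: {a,b}
[3] (no change)
  S: {a,b}  A: {b}  B: {a,b}

FOLLOW sets:
seed FOLLOW(S) with $
round 1:
  B→S S: FOLLOW(S) ⊇ FIRST(S) = {a,b}; new: +{a,b}
  S→a A: FOLLOW(A) ⊇ FOLLOW(S) ⊇ {$,a,b}; new: +{$,a,b}
  S→b B: FOLLOW(B) ⊇ FOLLOW(S) ⊇ {$,a,b}; new: +{$,a,b}
  FOLLOW[S]={$,a,b}  FOLLOW[A]={$,a,b}  FOLLOW[B]={$,a,b}
round 2: (stable)
  FOLLOW[S]={$,a,b}  FOLLOW[A]={$,a,b}  FOLLOW[B]={$,a,b}

FOLLOW(S) = ["$", "a", "b"]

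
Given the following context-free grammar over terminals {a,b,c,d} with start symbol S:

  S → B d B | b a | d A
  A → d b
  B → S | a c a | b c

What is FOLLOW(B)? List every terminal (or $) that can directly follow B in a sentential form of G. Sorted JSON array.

FIRST iteration:
iter 1:
  A via A→d b: +{d}
  B via B→a c a: +{a}
  B via B→b c: +{b}
  S via S→B d B: +{a,b}
  S via S→d A: +{d}
  FIRST[S]={a,b,d}  FIRST[A]={d}  FIRST[B]={a,b}
iter 2:
  B via B→S: +{d}
  FIRST[S]={a,b,d}  FIRST[A]={d}  FIRST[B]={a,b,d}
iter 3: done
  FIRST[S]={a,b,d}  FIRST[A]={d}  FIRST[B]={a,b,d}

Compute FOLLOW by fixpoint:
FOLLOW(S) := {$}
pass 1:
  S→B d B: FOLLOW(B) ⊇ FIRST(d) = {d}; new: +{d}
  S→B d B: FOLLOW(B) ⊇ FOLLOW(S) ⊇ {$}; new: +{$}
  S→d A: FOLLOW(A) ⊇ FOLLOW(S) ⊇ {$}; new: +{$}
  FOLLOW[S]={$}  FOLLOW[A]={$}  FOLLOW[B]={$,d}
pass 2:
  B→S: FOLLOW(S) ⊇ FOLLOW(B) ⊇ {$,d}; new: +{d}
  S→d A: FOLLOW(A) ⊇ FOLLOW(S) ⊇ {$,d}; new: +{d}
  FOLLOW[S]={$,d}  FOLLOW[A]={$,d}  FOLLOW[B]={$,d}
pass 3: done
  FOLLOW[S]={$,d}  FOLLOW[A]={$,d}  FOLLOW[B]={$,d}

FOLLOW(B) = ["$", "d"]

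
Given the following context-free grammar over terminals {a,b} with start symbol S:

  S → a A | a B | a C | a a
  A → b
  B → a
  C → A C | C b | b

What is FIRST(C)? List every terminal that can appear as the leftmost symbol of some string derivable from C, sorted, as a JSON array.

Compute FIRST by fixpoint:
iter 1:
  A via A→b: +{b}
  B via B→a: +{a}
  C via C→A C: +{b}
  S via S→a A: +{a}
  FIRST[S]={a}  FIRST[A]={b}  FIRST[B]={a}  FIRST[C]={b}
iter 2: — fixpoint
  FIRST[S]={a}  FIRST[A]={b}  FIRST[B]={a}  FIRST[C]={b}

FIRST(C) = ["b"]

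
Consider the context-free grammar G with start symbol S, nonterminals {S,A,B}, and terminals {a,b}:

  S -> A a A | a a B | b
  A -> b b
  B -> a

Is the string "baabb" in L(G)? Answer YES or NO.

CNF form of G:
  S -> A X2 | T1 X3 | b
  A -> T0 T0
  B -> a
  T0 -> b
  T1 -> a
  X2 -> T1 A
  X3 -> T1 B

CYK table (by increasing span):
  T[0,0] 'b' = {S,T0}  orig:{S}
  T[1,1] 'a' = {B,T1}  orig:{B}
  T[2,2] 'a' = {B,T1}  orig:{B}
  T[3,3] 'b' = {S,T0}  orig:{S}
  T[4,4] 'b' = {S,T0}  orig:{S}
  T[0,1] 'ba' = ∅
  T[1,2] 'aa' = {X3}  orig:{}
  T[2,3] 'ab' = ∅
  T[3,4] 'bb' = {A}
  T[0,2] 'baa' = ∅
  T[1,3] 'aab' = ∅
  T[2,4] 'abb' = {X2}  orig:{}
  T[0,3] 'baab' = ∅
  T[1,4] 'aabb' = ∅
  T[0,4] 'baabb' = ∅

S ∉ T[0,4] ⇒ NO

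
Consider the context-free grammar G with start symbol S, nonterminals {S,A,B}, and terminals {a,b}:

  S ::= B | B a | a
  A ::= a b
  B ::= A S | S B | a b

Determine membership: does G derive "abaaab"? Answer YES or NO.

CNF form of G:
  S -> A S | B T0 | S B | T0 T1 | a
  A -> T0 T1
  B -> A S | S B | T0 T1
  T0 -> a
  T1 -> b

Fill CYK table bottom-up:
  T[0,0] 'a' = {S,T0}  orig:{S}
  T[1,1] 'b' = {T1}  orig:{}
  T[2,2] 'a' = {S,T0}  orig:{S}
  T[3,3] 'a' = {S,T0}  orig:{S}
  T[4,4] 'a' = {S,T0}  orig:{S}
  T[5,5] 'b' = {T1}  orig:{}
  T[0,1] 'ab' = {A,B,S}
  T[1,2] 'ba' = ∅
  T[2,3] 'aa' = ∅
  T[3,4] 'aa' = ∅
  T[4,5] 'ab' = {A,B,S}
  T[0,2] 'aba' = {B,S}
  T[1,3] 'baa' = ∅
  T[2,4] 'aaa' = ∅
  T[3,5] 'aab' = {B,S}
  T[0,3] 'abaa' = {S}
  T[1,4] 'baaa' = ∅
  T[2,5] 'aaab' = {B,S}
  T[0,4] 'abaaa' = ∅
  T[1,5] 'baaab' = ∅
  T[0,5] 'abaaab' = {B,S}

S ∈ T[0,5] ⇒ YES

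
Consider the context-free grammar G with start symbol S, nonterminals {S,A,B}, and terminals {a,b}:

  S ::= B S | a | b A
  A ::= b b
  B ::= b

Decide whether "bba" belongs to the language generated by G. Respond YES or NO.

CNF form of G:
  S -> B S | T0 A | a
  A -> T0 T0
  B -> b
  T0 -> b

CYK fill:
  cell(0,0) b: {B,T0}  orig:{B}
  cell(1,1) b: {B,T0}  orig:{B}
  cell(2,2) a: {S}
  cell(0,1) bb: {A}
  cell(1,2) ba: {S}
  cell(0,2) bba: {S}

S ∈ T[0,2] ⇒ YES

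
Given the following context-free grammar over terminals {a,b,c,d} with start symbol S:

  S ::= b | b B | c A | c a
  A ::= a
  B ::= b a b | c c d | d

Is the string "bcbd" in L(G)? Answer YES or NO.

CNF form of G:
  S -> T0 B | T2 A | T2 T1 | b
  A -> a
  B -> T0 X4 | T2 X5 | d
  T0 -> b
  T1 -> a
  T2 -> c
  T3 -> d
  X4 -> T1 T0
  X5 -> T2 T3

CYK table (by increasing span):
  [0..0]={S,T0}  "b"  orig:{S}
  [1..1]={T2}  "c"  orig:{}
  [2..2]={S,T0}  "b"  orig:{S}
  [3..3]={B,T3}  "d"  orig:{B}
  [0..1]=∅  "bc"
  [1..2]=∅  "cb"
  [2..3]={S}  "bd"
  [0..2]=∅  "bcb"
  [1..3]=∅  "cbd"
  [0..3]=∅  "bcbd"

S ∉ T[0,3] ⇒ NO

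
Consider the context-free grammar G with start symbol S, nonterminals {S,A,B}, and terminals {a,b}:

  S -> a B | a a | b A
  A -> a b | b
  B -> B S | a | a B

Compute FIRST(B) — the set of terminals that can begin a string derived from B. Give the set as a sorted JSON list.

FIRST sets, iterate to fixpoint:
round 1:
  A via A→a b: +{a}
  A via A→b: +{b}
  B via B→a: +{a}
  S via S→a B: +{a}
  S via S→b A: +{b}
  S: {a,b}  A: {a,b}  B: {a}
round 2: (no change)
  S: {a,b}  A: {a,b}  B: {a}

FIRST(B) = ["a"]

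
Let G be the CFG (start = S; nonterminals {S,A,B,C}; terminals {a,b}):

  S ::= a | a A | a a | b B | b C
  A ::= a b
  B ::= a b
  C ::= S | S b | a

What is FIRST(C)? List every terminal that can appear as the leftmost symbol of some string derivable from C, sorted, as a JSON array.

FIRST iteration:
round 1:
  A via A→a b: +{a}
  B via B→a b: +{a}
  C via C→a: +{a}
  S via S→a: +{a}
  S via S→b B: +{b}
  FIRST(S)={a,b}  FIRST(A)={a}  FIRST(B)={a}  FIRST(C)={a}
round 2:
  C via C→S: +{b}
  FIRST(S)={a,b}  FIRST(A)={a}  FIRST(B)={a}  FIRST(C)={a,b}
round 3: (no change)
  FIRST(S)={a,b}  FIRST(A)={a}  FIRST(B)={a}  FIRST(C)={a,b}

FIRST(C) = ["a", "b"]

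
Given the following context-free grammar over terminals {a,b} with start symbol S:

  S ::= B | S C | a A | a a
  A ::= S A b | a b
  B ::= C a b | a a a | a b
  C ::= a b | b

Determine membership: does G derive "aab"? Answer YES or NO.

CNF form of G:
  S -> C X5 | S C | T1 A | T1 T0 | T1 T1 | T1 X6
  A -> S X2 | T1 T0
  B -> C X3 | T1 T0 | T1 X4
  C -> T1 T0 | b
  T0 -> b
  T1 -> a
  X2 -> A T0
  X3 -> T1 T0
  X4 -> T1 T1
  X5 -> T1 T0
  X6 -> T1 T1

Fill CYK table bottom-up:
  [0..0]={T1}  "a"  orig:{}
  [1..1]={T1}  "a"  orig:{}
  [2..2]={C,T0}  "b"  orig:{C}
  [0..1]={S,X4,X6}  "aa"  orig:{S}
  [1..2]={A,B,C,S,X3,X5}  "ab"  orig:{A,B,C,S}
  [0..2]={S}  "aab"

S ∈ T[0,2] ⇒ YES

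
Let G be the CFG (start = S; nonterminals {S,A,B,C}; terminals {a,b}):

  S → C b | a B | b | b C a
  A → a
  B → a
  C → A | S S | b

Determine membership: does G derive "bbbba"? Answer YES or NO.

Convert to CNF:
  S -> C T0 | T0 X2 | T1 B | b
  A -> a
  B -> a
  C -> S S | a | b
  T0 -> b
  T1 -> a
  X2 -> C T1

CYK fill:
  [0..0]={C,S,T0}  "b"  orig:{C,S}
  [1..1]={C,S,T0}  "b"  orig:{C,S}
  [2..2]={C,S,T0}  "b"  orig:{C,S}
  [3..3]={C,S,T0}  "b"  orig:{C,S}
  [4..4]={A,B,C,T1}  "a"  orig:{A,B,C}
  [0..1]={C,S}  "bb"
  [1..2]={C,S}  "bb"
  [2..3]={C,S}  "bb"
  [3..4]={X2}  "ba"  orig:{}
  [0..2]={C,S}  "bbb"
  [1..3]={C,S}  "bbb"
  [2..4]={S,X2}  "bba"  orig:{S}
  [0..3]={C,S}  "bbbb"
  [1..4]={C,S,X2}  "bbba"  orig:{C,S}
  [0..4]={C,S,X2}  "bbbba"  orig:{C,S}

S ∈ T[0,4] ⇒ YES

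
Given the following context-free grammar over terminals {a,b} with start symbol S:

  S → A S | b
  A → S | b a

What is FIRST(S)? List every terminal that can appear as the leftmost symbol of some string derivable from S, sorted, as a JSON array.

FIRST iteration:
iter 1:
  A via A→b a: +{b}
  S via S→A S: +{b}
  FIRST(S)={b}  FIRST(A)={b}
iter 2: — fixpoint
  FIRST(S)={b}  FIRST(A)={b}

FIRST(S) = ["b"]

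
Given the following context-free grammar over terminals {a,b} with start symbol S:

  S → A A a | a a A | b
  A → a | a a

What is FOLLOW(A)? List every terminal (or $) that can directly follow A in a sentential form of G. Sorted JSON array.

Compute FIRST by fixpoint:
round 1:
  A via A→a: +{a}
  S via S→A A a: +{a}
  S via S→b: +{b}
  S: {a,b}  A: {a}
round 2: (stable)
  S: {a,b}  A: {a}

FOLLOW sets:
seed FOLLOW(S) with $
[1]
  S→A A a: FOLLOW(A) ⊇ FIRST(A) = {a}; new: +{a}
  S→a a A: FOLLOW(A) ⊇ FOLLOW(S) ⊇ {$}; new: +{$}
  FOLLOW[S]={$}  FOLLOW[A]={$,a}
[2] — fixpoint
  FOLLOW[S]={$}  FOLLOW[A]={$,a}

FOLLOW(A) = ["$", "a"]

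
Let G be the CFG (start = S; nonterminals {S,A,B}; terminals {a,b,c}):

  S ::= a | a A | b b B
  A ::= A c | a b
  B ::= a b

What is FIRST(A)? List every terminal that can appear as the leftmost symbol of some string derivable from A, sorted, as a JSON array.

FIRST iteration:
pass 1:
  A via A→a b: +{a}
  B via B→a b: +{a}
  S via S→a: +{a}
  S via S→b b B: +{b}
  S: {a,b}  A: {a}  B: {a}
pass 2: — fixpoint
  S: {a,b}  A: {a}  B: {a}

FIRST(A) = ["a"]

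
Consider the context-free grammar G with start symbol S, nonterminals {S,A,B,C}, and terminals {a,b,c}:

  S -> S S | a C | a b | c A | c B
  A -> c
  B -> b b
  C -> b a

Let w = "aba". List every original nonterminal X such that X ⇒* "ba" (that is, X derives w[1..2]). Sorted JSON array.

Convert to CNF:
  S -> S S | T1 C | T1 T0 | T2 A | T2 B
  A -> c
  B -> T0 T0
  C -> T0 T1
  T0 -> b
  T1 -> a
  T2 -> c

CYK table (by increasing span) — only the sub-triangle for w[1..2]:
  T[1,1] 'b' = {T0}  orig:{}
  T[2,2] 'a' = {T1}  orig:{}
  T[1,2] 'ba' = {C}

Original NTs in T[1,2] deriving "ba": ["C"]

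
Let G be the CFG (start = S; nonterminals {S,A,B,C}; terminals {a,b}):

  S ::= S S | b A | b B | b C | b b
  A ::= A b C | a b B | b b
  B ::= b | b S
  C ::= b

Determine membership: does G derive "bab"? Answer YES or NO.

Convert to CNF:
  S -> S S | T0 A | T0 B | T0 C | T0 T0
  A -> A X2 | T0 T0 | T1 X3
  B -> T0 S | b
  C -> b
  T0 -> b
  T1 -> a
  X2 -> T0 C
  X3 -> T0 B

CYK fill:
  T[0,0] 'b' = {B,C,T0}  orig:{B,C}
  T[1,1] 'a' = {T1}  orig:{}
  T[2,2] 'b' = {B,C,T0}  orig:{B,C}
  T[0,1] 'ba' = ∅
  T[1,2] 'ab' = ∅
  T[0,2] 'bab' = ∅

S ∉ T[0,2] ⇒ NO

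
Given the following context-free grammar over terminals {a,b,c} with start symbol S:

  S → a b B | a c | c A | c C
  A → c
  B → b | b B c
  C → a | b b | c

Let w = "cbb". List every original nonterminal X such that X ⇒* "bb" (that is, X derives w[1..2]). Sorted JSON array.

CNF form of G:
  S -> T1 A | T1 C | T2 T1 | T2 X4
  A -> c
  B -> T0 X3 | b
  C -> T0 T0 | a | c
  T0 -> b
  T1 -> c
  T2 -> a
  X3 -> B T1
  X4 -> T0 B

Fill CYK table bottom-up — only the sub-triangle for w[1..2]:
  [1..1]={B,T0}  "b"  orig:{B}
  [2..2]={B,T0}  "b"  orig:{B}
  [1..2]={C,X4}  "bb"  orig:{C}

Original NTs in T[1,2] deriving "bb": ["C"]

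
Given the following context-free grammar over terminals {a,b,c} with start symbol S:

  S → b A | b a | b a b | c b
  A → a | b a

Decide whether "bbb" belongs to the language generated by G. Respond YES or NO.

CNF form of G:
  S -> T0 A | T0 T1 | T0 X3 | T2 T0
  A -> T0 T1 | a
  T0 -> b
  T1 -> a
  T2 -> c
  X3 -> T1 T0

Fill CYK table bottom-up:
  T[0,0] 'b' = {T0}  orig:{}
  T[1,1] 'b' = {T0}  orig:{}
  T[2,2] 'b' = {T0}  orig:{}
  T[0,1] 'bb' = ∅
  T[1,2] 'bb' = ∅
  T[0,2] 'bbb' = ∅

S ∉ T[0,2] ⇒ NO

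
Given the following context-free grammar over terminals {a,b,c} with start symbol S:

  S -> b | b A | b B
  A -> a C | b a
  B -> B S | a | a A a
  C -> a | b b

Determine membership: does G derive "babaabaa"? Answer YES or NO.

CNF form of G:
  S -> T1 A | T1 B | b
  A -> T0 C | T1 T0
  B -> B S | T0 X2 | a
  C -> T1 T1 | a
  T0 -> a
  T1 -> b
  X2 -> A T0

Fill CYK table bottom-up:
  T[0,0] 'b' = {S,T1}  orig:{S}
  T[1,1] 'a' = {B,C,T0}  orig:{B,C}
  T[2,2] 'b' = {S,T1}  orig:{S}
  T[3,3] 'a' = {B,C,T0}  orig:{B,C}
  T[4,4] 'a' = {B,C,T0}  orig:{B,C}
  T[5,5] 'b' = {S,T1}  orig:{S}
  T[6,6] 'a' = {B,C,T0}  orig:{B,C}
  T[7,7] 'a' = {B,C,T0}  orig:{B,C}
  T[0,1] 'ba' = {A,S}
  T[1,2] 'ab' = {B}
  T[2,3] 'ba' = {A,S}
  T[3,4] 'aa' = {A}
  T[4,5] 'ab' = {B}
  T[5,6] 'ba' = {A,S}
  T[6,7] 'aa' = {A}
  T[0,2] 'bab' = {S}
  T[1,3] 'aba' = {B}
  T[2,4] 'baa' = {S,X2}  orig:{S}
  T[3,5] 'aab' = ∅
  T[4,6] 'aba' = {B}
  T[5,7] 'baa' = {S,X2}  orig:{S}
  T[0,3] 'baba' = {S}
  T[1,4] 'abaa' = {B}
  T[2,5] 'baab' = ∅
  T[3,6] 'aaba' = ∅
  T[4,7] 'abaa' = {B}
  T[0,4] 'babaa' = {S}
  T[1,5] 'abaab' = {B}
  T[2,6] 'baaba' = ∅
  T[3,7] 'aabaa' = ∅
  T[0,5] 'babaab' = {S}
  T[1,6] 'abaaba' = {B}
  T[2,7] 'baabaa' = ∅
  T[0,6] 'babaaba' = {S}
  T[1,7] 'abaabaa' = {B}
  T[0,7] 'babaabaa' = {S}

S ∈ T[0,7] ⇒ YES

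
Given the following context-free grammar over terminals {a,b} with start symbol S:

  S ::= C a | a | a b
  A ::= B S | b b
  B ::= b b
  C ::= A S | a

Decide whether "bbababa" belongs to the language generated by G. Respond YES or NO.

Convert to CNF:
  S -> C T1 | T1 T0 | a
  A -> B S | T0 T0
  B -> T0 T0
  C -> A S | a
  T0 -> b
  T1 -> a

Fill CYK table bottom-up:
  [0..0]={T0}  "b"  orig:{}
  [1..1]={T0}  "b"  orig:{}
  [2..2]={C,S,T1}  "a"  orig:{C,S}
  [3..3]={T0}  "b"  orig:{}
  [4..4]={C,S,T1}  "a"  orig:{C,S}
  [5..5]={T0}  "b"  orig:{}
  [6..6]={C,S,T1}  "a"  orig:{C,S}
  [0..1]={A,B}  "bb"
  [1..2]=∅  "ba"
  [2..3]={S}  "ab"
  [3..4]=∅  "ba"
  [4..5]={S}  "ab"
  [5..6]=∅  "ba"
  [0..2]={A,C}  "bba"
  [1..3]=∅  "bab"
  [2..4]=∅  "aba"
  [3..5]=∅  "bab"
  [4..6]=∅  "aba"
  [0..3]={A,C}  "bbab"
  [1..4]=∅  "baba"
  [2..5]=∅  "abab"
  [3..6]=∅  "baba"
  [0..4]={C,S}  "bbaba"
  [1..5]=∅  "babab"
  [2..6]=∅  "ababa"
  [0..5]={C}  "bbabab"
  [1..6]=∅  "bababa"
  [0..6]={S}  "bbababa"

S ∈ T[0,6] ⇒ YES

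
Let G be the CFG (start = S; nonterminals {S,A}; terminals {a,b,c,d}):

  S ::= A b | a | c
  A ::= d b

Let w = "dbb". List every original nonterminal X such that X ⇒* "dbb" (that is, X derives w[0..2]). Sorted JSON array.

CNF form of G:
  S -> A T1 | a | c
  A -> T0 T1
  T0 -> d
  T1 -> b

CYK fill (cells [i..j] with 0 ≤ i ≤ j ≤ 2 only):
  cell(0,0) d: {T0}  orig:{}
  cell(1,1) b: {T1}  orig:{}
  cell(2,2) b: {T1}  orig:{}
  cell(0,1) db: {A}
  cell(1,2) bb: ∅
  cell(0,2) dbb: {S}

Original NTs in T[0,2] deriving "dbb": ["S"]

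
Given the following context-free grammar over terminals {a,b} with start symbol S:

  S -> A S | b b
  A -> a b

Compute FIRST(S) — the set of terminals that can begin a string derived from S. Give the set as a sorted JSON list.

FIRST iteration:
pass 1:
  A via A→a b: +{a}
  S via S→A S: +{a}
  S via S→b b: +{b}
  S: {a,b}  A: {a}
pass 2: — fixpoint
  S: {a,b}  A: {a}

FIRST(S) = ["a", "b"]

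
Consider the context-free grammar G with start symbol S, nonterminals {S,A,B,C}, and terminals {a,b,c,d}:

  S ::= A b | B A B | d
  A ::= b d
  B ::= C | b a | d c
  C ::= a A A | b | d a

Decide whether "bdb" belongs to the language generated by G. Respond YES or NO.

CNF form of G:
  S -> A T0 | B X6 | d
  A -> T0 T1
  B -> T0 T2 | T1 T2 | T1 T3 | T2 X4 | b
  C -> T1 T2 | T2 X5 | b
  T0 -> b
  T1 -> d
  T2 -> a
  T3 -> c
  X4 -> A A
  X5 -> A A
  X6 -> A B

CYK table (by increasing span):
  T[0,0] 'b' = {B,C,T0}  orig:{B,C}
  T[1,1] 'd' = {S,T1}  orig:{S}
  T[2,2] 'b' = {B,C,T0}  orig:{B,C}
  T[0,1] 'bd' = {A}
  T[1,2] 'db' = ∅
  T[0,2] 'bdb' = {S,X6}  orig:{S}

S ∈ T[0,2] ⇒ YES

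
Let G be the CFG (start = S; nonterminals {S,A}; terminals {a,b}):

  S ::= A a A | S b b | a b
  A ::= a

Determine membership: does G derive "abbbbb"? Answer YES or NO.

CNF form of G:
  S -> A X2 | S X3 | T0 T1
  A -> a
  T0 -> a
  T1 -> b
  X2 -> T0 A
  X3 -> T1 T1

Fill CYK table bottom-up:
  cell(0,0) a: {A,T0}  orig:{A}
  cell(1,1) b: {T1}  orig:{}
  cell(2,2) b: {T1}  orig:{}
  cell(3,3) b: {T1}  orig:{}
  cell(4,4) b: {T1}  orig:{}
  cell(5,5) b: {T1}  orig:{}
  cell(0,1) ab: {S}
  cell(1,2) bb: {X3}  orig:{}
  cell(2,3) bb: {X3}  orig:{}
  cell(3,4) bb: {X3}  orig:{}
  cell(4,5) bb: {X3}  orig:{}
  cell(0,2) abb: ∅
  cell(1,3) bbb: ∅
  cell(2,4) bbb: ∅
  cell(3,5) bbb: ∅
  cell(0,3) abbb: {S}
  cell(1,4) bbbb: ∅
  cell(2,5) bbbb: ∅
  cell(0,4) abbbb: ∅
  cell(1,5) bbbbb: ∅
  cell(0,5) abbbbb: {S}

S ∈ T[0,5] ⇒ YES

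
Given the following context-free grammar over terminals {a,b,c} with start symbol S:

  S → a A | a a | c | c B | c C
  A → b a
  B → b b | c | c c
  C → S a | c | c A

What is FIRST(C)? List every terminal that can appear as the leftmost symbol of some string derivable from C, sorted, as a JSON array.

FIRST sets, iterate to fixpoint:
pass 1:
  A via A→b a: +{b}
  B via B→b b: +{b}
  B via B→c: +{c}
  C via C→c: +{c}
  S via S→a A: +{a}
  S via S→c: +{c}
  S: {a,c}  A: {b}  B: {b,c}  C: {c}
pass 2:
  C via C→S a: +{a}
  S: {a,c}  A: {b}  B: {b,c}  C: {a,c}
pass 3: (stable)
  S: {a,c}  A: {b}  B: {b,c}  C: {a,c}

FIRST(C) = ["a", "c"]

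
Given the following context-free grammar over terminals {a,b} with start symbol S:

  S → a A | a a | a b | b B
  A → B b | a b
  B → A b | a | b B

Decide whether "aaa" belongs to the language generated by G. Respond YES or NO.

Convert to CNF:
  S -> T0 B | T1 A | T1 T0 | T1 T1
  A -> B T0 | T1 T0
  B -> A T0 | T0 B | a
  T0 -> b
  T1 -> a

CYK fill:
  [0..0]={B,T1}  "a"  orig:{B}
  [1..1]={B,T1}  "a"  orig:{B}
  [2..2]={B,T1}  "a"  orig:{B}
  [0..1]={S}  "aa"
  [1..2]={S}  "aa"
  [0..2]=∅  "aaa"

S ∉ T[0,2] ⇒ NO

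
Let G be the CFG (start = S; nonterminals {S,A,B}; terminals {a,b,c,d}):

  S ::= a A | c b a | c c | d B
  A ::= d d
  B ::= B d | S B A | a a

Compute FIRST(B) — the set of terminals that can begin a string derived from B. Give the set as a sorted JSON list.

FIRST iteration:
iter 1:
  A via A→d d: +{d}
  B via B→a a: +{a}
  S via S→a A: +{a}
  S via S→c b a: +{c}
  S via S→d B: +{d}
  FIRST[S]={a,c,d}  FIRST[A]={d}  FIRST[B]={a}
iter 2:
  B via B→S B A: +{c,d}
  FIRST[S]={a,c,d}  FIRST[A]={d}  FIRST[B]={a,c,d}
iter 3: done
  FIRST[S]={a,c,d}  FIRST[A]={d}  FIRST[B]={a,c,d}

FIRST(B) = ["a", "c", "d"]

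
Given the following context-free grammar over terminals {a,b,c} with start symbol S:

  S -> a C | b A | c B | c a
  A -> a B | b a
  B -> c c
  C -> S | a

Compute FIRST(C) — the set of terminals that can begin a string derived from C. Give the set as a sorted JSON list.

FIRST iteration:
iter 1:
  A via A→a B: +{a}
  A via A→b a: +{b}
  B via B→c c: +{c}
  C via C→a: +{a}
  S via S→a C: +{a}
  S via S→b A: +{b}
  S via S→c B: +{c}
  S: {a,b,c}  A: {a,b}  B: {c}  C: {a}
iter 2:
  C via C→S: +{b,c}
  S: {a,b,c}  A: {a,b}  B: {c}  C: {a,b,c}
iter 3: (stable)
  S: {a,b,c}  A: {a,b}  B: {c}  C: {a,b,c}

FIRST(C) = ["a", "b", "c"]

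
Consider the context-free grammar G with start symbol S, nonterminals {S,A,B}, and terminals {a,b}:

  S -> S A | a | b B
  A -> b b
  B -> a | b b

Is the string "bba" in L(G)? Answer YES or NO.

CNF form of G:
  S -> S A | T0 B | a
  A -> T0 T0
  B -> T0 T0 | a
  T0 -> b

Fill CYK table bottom-up:
  T[0,0] 'b' = {T0}  orig:{}
  T[1,1] 'b' = {T0}  orig:{}
  T[2,2] 'a' = {B,S}
  T[0,1] 'bb' = {A,B}
  T[1,2] 'ba' = {S}
  T[0,2] 'bba' = ∅

S ∉ T[0,2] ⇒ NO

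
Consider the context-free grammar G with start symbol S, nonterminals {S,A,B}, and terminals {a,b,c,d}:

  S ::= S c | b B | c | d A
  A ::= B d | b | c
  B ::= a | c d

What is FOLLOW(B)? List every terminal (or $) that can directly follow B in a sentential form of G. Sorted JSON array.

FIRST iteration:
iter 1:
  A via A→b: +{b}
  A via A→c: +{c}
  B via B→a: +{a}
  B via B→c d: +{c}
  S via S→b B: +{b}
  S via S→c: +{c}
  S via S→d A: +{d}
  FIRST[S]={b,c,d}  FIRST[A]={b,c}  FIRST[B]={a,c}
iter 2:
  A via A→B d: +{a}
  FIRST[S]={b,c,d}  FIRST[A]={a,b,c}  FIRST[B]={a,c}
iter 3: (stable)
  FIRST[S]={b,c,d}  FIRST[A]={a,b,c}  FIRST[B]={a,c}

FOLLOW sets:
FOLLOW(S) := {$}
[1]
  A→B d: FOLLOW(B) ⊇ FIRST(d) = {d}; new: +{d}
  S→S c: FOLLOW(S) ⊇ FIRST(c) = {c}; new: +{c}
  S→b B: FOLLOW(B) ⊇ FOLLOW(S) ⊇ {$,c}; new: +{$,c}
  S→d A: FOLLOW(A) ⊇ FOLLOW(S) ⊇ {$,c}; new: +{$,c}
  FOLLOW[S]={$,c}  FOLLOW[A]={$,c}  FOLLOW[B]={$,c,d}
[2] done
  FOLLOW[S]={$,c}  FOLLOW[A]={$,c}  FOLLOW[B]={$,c,d}

FOLLOW(B) = ["$", "c", "d"]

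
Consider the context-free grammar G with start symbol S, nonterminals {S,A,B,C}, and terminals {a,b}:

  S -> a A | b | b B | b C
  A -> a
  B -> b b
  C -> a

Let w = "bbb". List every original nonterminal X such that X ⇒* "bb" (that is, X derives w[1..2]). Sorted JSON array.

CNF form of G:
  S -> T0 B | T0 C | T1 A | b
  A -> a
  B -> T0 T0
  C -> a
  T0 -> b
  T1 -> a

CYK fill (cells [i..j] with 1 ≤ i ≤ j ≤ 2 only):
  T[1,1] 'b' = {S,T0}  orig:{S}
  T[2,2] 'b' = {S,T0}  orig:{S}
  T[1,2] 'bb' = {B}

Original NTs in T[1,2] deriving "bb": ["B"]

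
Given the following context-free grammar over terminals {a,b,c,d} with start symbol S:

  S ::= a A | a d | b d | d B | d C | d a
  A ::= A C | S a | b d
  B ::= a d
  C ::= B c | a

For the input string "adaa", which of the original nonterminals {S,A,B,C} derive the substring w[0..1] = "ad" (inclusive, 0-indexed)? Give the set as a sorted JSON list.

CNF form of G:
  S -> T0 A | T0 T2 | T1 T2 | T2 B | T2 C | T2 T0
  A -> A C | S T0 | T1 T2
  B -> T0 T2
  C -> B T3 | a
  T0 -> a
  T1 -> b
  T2 -> d
  T3 -> c

CYK fill — only the sub-triangle for w[0..1]:
  T[0,0] 'a' = {C,T0}  orig:{C}
  T[1,1] 'd' = {T2}  orig:{}
  T[0,1] 'ad' = {B,S}

Original NTs in T[0,1] deriving "ad": ["B", "S"]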